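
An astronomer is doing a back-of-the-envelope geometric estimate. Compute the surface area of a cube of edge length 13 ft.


Shape: cube
Side s = 13 ft
A cube has 6 square faces.
Formula: SA = 6 * s^2
s^2 = 169
SA = 6 * 169
SA = 1014
1014 ft^2


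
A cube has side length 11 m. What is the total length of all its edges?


Shape: cube
Side s = 11 m
A cube has 12 edges, all equal.
Formula: total edge length = 12 * s
Total = 12 * 11
Total = 132
132 m


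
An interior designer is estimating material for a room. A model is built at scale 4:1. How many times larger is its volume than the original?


Linear scale factor k = 4
Rule: under a linear scaling by k, volumes scale by k^3.
k^3 = 4 * 4 * 4
k^3 = 16 * 4
k^3 = 64
Volume scales by a factor of 64.
64 (dimensionless)


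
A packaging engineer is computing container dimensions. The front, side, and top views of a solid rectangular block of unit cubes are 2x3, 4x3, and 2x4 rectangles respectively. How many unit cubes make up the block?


Orthographic views of a solid rectangular block:
Front view 2 x 3 -> length = 2, height = 3
Side view 4 x 3 -> width = 4, height = 3 (consistent)
Top view 2 x 4 -> confirms length = 2, width = 4
The block is 2 x 4 x 3.
Total unit cubes = 2 * 4 * 3 = 24
24 unit cubes


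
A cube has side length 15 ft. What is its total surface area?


Shape: cube
Side s = 15 ft
A cube has 6 square faces.
Formula: SA = 6 * s^2
s^2 = 225
SA = 6 * 225
SA = 1350
1350 ft^2


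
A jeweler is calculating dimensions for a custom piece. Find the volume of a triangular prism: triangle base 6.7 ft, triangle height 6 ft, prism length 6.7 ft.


Shape: triangular prism
Triangle base = 6.7 ft, triangle height = 6 ft, prism length L = 6.7 ft
Formula: V = (1/2 * b * h_tri) * L
Cross-section area = 0.5 * 6.7 * 6 = 20.1
V = 20.1 * 6.7
V = 134.67
134.67 ft^3


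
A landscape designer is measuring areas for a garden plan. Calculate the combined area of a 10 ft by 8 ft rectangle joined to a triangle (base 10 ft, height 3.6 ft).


Composite shape: rectangle + triangle
Rectangle area = 10 * 8 = 80
Triangle area = 0.5 * 10 * 3.6 = 18
Total = 80 + 18
Total = 98
98 ft^2


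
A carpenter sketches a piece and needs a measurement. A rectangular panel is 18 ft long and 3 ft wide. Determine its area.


Shape: rectangle
Length l = 18 ft, Width w = 3 ft
Formula: A = l * w
A = 18 * 3
A = 54
54 ft^2


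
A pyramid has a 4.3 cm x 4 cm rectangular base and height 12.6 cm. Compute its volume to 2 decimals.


Shape: rectangular pyramid
Base: 4.3 cm x 4 cm, Height h = 12.6 cm
Formula: V = (1/3) * base_area * h
base_area = 4.3 * 4 = 17.2
base_area * h = 17.2 * 12.6 = 216.72
V = 216.72 / 3
V = 72.24
72.24 cm^3


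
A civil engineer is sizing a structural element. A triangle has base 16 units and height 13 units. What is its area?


Shape: triangle
Base b = 16 units, Height h = 13 units
Formula: A = (1/2) * b * h
A = 0.5 * 16 * 13
A = 0.5 * 208
A = 104
104 units^2


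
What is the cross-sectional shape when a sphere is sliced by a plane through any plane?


Solid: sphere
Cutting plane: through any plane
Visualize the intersection of the plane with the solid's surface.
The boundary of the cut region is a circle.
circle


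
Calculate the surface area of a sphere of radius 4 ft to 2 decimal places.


Shape: sphere
Radius r = 4 ft
Formula: SA = 4 * pi * r^2
r^2 = 16
SA = 4 * pi * 16
SA = 64 * pi
SA = 201.06
201.06 ft^2


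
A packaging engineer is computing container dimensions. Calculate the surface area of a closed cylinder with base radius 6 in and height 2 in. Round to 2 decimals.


Shape: closed cylinder
Radius r = 6 in, Height h = 2 in
Formula: SA = 2*pi*r^2 + 2*pi*r*h = 2*pi*r*(r + h)
r + h = 8
2 * r * (r + h) = 2 * 6 * 8 = 96
SA = 96 * pi
SA = 301.59
301.59 in^2


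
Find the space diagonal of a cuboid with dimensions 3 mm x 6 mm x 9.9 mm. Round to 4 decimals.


Shape: rectangular box (space diagonal)
l = 3 mm, w = 6 mm, h = 9.9 mm
Visualize: the diagonal of the base, then a right triangle with that diagonal and the height.
Formula: d = sqrt(l^2 + w^2 + h^2)
l^2 + w^2 + h^2 = 9 + 36 + 98.01 = 143.01
d = sqrt(143.01)
d = 11.9587
11.9587 mm


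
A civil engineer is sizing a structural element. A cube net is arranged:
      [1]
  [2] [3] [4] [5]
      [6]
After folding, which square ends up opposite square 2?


Net: cross layout. Take square 3 as the base (bottom).
Fold the four squares in the horizontal row up around 3: 2 -> left, 4 -> right, 5 wraps to the top.
Fold 1 and 6 up from 3: 1 -> back, 6 -> front.
Opposite pairs are therefore: (1, 6), (2, 4), (3, 5).
Face 2 is opposite face 4.
face 4


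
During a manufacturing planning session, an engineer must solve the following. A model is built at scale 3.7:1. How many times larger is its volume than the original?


Linear scale factor k = 3.7
Rule: under a linear scaling by k, volumes scale by k^3.
k^3 = 3.7 * 3.7 * 3.7
k^3 = 13.69 * 3.7
k^3 = 50.653
Volume scales by a factor of 50.653.
50.653 (dimensionless)


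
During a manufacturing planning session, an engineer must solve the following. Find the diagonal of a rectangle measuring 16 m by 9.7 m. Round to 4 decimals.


Shape: rectangle (diagonal via Pythagoras)
Sides: 16 m and 9.7 m
Formula: d = sqrt(l^2 + w^2)
l^2 = 256, w^2 = 94.09
l^2 + w^2 = 350.09
d = sqrt(350.09)
d = 18.7107
18.7107 m


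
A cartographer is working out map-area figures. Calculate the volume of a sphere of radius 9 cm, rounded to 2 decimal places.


Shape: sphere
Radius r = 9 cm
Formula: V = (4/3) * pi * r^3
r^3 = 729
(4/3) * 729 = 972
V = 972 * pi
V = 3053.63
3053.63 cm^3


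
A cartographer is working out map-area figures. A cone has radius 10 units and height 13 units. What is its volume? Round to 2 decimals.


Shape: cone
Radius r = 10 units, Height h = 13 units
Formula: V = (1/3) * pi * r^2 * h
r^2 = 100
pi * r^2 * h = pi * 100 * 13 = 1300 * pi
V = 1300 * pi / 3
V = 1361.36
1361.36 units^3


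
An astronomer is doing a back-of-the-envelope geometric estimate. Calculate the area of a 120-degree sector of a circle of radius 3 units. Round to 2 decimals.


Shape: circular sector
Radius r = 3 units, Angle = 120 degrees
Formula: A = (angle/360) * pi * r^2
r^2 = 9
Fraction of circle = 120/360
A = (120/360) * pi * 9
A = 3 * pi
A = 9.42
9.42 units^2


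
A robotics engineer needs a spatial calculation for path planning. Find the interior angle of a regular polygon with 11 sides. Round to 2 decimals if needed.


Shape: regular hendecagon (11 sides)
Formula: interior angle = (n - 2) * 180 / n
(n - 2) = 9
(n - 2) * 180 = 1620
angle = 1620 / 11
angle = 147.27
147.27 degrees


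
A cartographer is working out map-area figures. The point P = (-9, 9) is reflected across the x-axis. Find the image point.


Transformation: reflection
Original point: (-9, 9)
Rule for reflection over the x-axis: (x, y) -> (x, -y)
Apply: (-9, 9) -> (-9, -9)
(-9, -9)


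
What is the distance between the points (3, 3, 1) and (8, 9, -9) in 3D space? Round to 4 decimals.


3D distance between two points
P1 = (3, 3, 1), P2 = (8, 9, -9)
Formula: d = sqrt((x2-x1)^2 + (y2-y1)^2 + (z2-z1)^2)
dx = 8 - 3 = 5
dy = 9 - 3 = 6
dz = -9 - 1 = -10
dx^2 + dy^2 + dz^2 = 25 + 36 + 100 = 161
d = sqrt(161)
d = 12.6886
12.6886 units


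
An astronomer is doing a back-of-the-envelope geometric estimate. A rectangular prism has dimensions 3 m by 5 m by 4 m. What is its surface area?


Shape: rectangular prism
l = 3 m, w = 5 m, h = 4 m
Formula: SA = 2(lw + lh + wh)
lw = 15, lh = 12, wh = 20
lw + lh + wh = 47
SA = 2 * 47
SA = 94
94 m^2


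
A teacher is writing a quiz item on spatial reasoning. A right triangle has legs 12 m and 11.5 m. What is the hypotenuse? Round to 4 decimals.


Shape: right triangle
Legs a = 12 m, b = 11.5 m
Formula: c = sqrt(a^2 + b^2)
a^2 = 144, b^2 = 132.25
a^2 + b^2 = 276.25
c = sqrt(276.25)
c = 16.6208
16.6208 m


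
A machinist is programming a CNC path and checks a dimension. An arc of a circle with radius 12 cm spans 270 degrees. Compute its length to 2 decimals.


Shape: circular arc
Radius r = 12 cm, Angle = 270 degrees
Formula: L = (angle/360) * 2 * pi * r
2 * pi * r = 24 * pi
L = (270/360) * 24 * pi
L = 18 * pi
L = 56.55
56.55 cm


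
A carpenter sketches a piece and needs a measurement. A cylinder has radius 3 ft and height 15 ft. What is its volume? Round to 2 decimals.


Shape: cylinder
Radius r = 3 ft, Height h = 15 ft
Formula: V = pi * r^2 * h
r^2 = 9
V = pi * 9 * 15
V = 135 * pi
V = 424.12
424.12 ft^3


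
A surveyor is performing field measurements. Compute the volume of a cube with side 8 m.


Shape: cube
Side s = 8 m
Formula: V = s^3
V = 8 * 8 * 8
V = 64 * 8
V = 512
512 m^3


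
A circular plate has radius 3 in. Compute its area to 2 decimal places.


Shape: circle
Radius r = 3 in
Formula: A = pi * r^2
r^2 = 3^2 = 9
A = pi * 9
A = 28.27
28.27 in^2


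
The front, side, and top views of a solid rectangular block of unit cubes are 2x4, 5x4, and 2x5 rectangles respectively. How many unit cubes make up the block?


Orthographic views of a solid rectangular block:
Front view 2 x 4 -> length = 2, height = 4
Side view 5 x 4 -> width = 5, height = 4 (consistent)
Top view 2 x 5 -> confirms length = 2, width = 5
The block is 2 x 5 x 4.
Total unit cubes = 2 * 5 * 4 = 40
40 unit cubes


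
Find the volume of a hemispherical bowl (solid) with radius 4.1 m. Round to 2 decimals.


Shape: hemisphere (half of a sphere)
Radius r = 4.1 m
Formula: V = (1/2) * (4/3) * pi * r^3 = (2/3) * pi * r^3
r^3 = 68.921
(2/3) * 68.921 = 45.947333
V = 45.947333 * pi
V = 144.35
144.35 m^3


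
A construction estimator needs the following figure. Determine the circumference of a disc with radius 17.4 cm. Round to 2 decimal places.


Shape: circle
Radius r = 17.4 cm
Formula: C = 2 * pi * r
C = 2 * pi * 17.4
C = 34.8 * pi
C = 109.33
109.33 cm


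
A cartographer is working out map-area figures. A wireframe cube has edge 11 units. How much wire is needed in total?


Shape: cube
Side s = 11 units
A cube has 12 edges, all equal.
Formula: total edge length = 12 * s
Total = 12 * 11
Total = 132
132 units


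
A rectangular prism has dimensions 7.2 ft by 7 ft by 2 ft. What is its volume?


Shape: rectangular prism
l = 7.2 ft, w = 7 ft, h = 2 ft
Formula: V = l * w * h
V = 7.2 * 7 * 2
V = 50.4 * 2
V = 100.8
100.8 ft^3


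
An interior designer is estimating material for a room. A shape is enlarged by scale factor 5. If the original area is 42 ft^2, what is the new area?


Linear scale factor k = 5
Original area = 42 ft^2
Rule: under a linear scaling by k, areas scale by k^2.
k^2 = 5^2 = 25
New area = 42 * 25
New area = 1050
1050 ft^2


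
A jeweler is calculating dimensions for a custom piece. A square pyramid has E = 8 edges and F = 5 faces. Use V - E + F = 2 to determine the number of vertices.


Polyhedron: square pyramid
Euler's formula for convex polyhedra: V - E + F = 2
Given: E = 8 edges and F = 5 faces
Solve for V:
V = 2 + E - F = 2 + 8 - 5 = 5
5 vertices


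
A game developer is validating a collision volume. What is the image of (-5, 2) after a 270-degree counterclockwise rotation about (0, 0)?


Transformation: rotation about the origin
Original point: (-5, 2)
Rule for 270 deg counterclockwise: (x, y) -> (y, -x)
Apply: (-5, 2) -> (2, 5)
(2, 5)


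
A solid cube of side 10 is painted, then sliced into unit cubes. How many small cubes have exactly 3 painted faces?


Large cube: 10 x 10 x 10, cut into unit cubes.
Cubes with 3 painted faces are at the corners. A cube always has 8 corners.
Count = 8
8 unit cubes


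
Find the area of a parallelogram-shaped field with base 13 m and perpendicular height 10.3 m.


Shape: parallelogram
Base b = 13 m, Height h = 10.3 m
Formula: A = b * h
A = 13 * 10.3
A = 133.9
133.9 m^2


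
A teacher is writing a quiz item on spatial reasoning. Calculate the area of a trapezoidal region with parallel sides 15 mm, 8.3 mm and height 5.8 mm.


Shape: trapezoid
Parallel sides a = 15 mm, b = 8.3 mm; Height h = 5.8 mm
Formula: A = (a + b) * h / 2
a + b = 15 + 8.3 = 23.3
A = 23.3 * 5.8 / 2
A = 135.14 / 2
A = 67.57
67.57 mm^2


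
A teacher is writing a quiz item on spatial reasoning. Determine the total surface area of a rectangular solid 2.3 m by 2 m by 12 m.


Shape: rectangular prism
l = 2.3 m, w = 2 m, h = 12 m
Formula: SA = 2(lw + lh + wh)
lw = 4.6, lh = 27.6, wh = 24
lw + lh + wh = 56.2
SA = 2 * 56.2
SA = 112.4
112.4 m^2


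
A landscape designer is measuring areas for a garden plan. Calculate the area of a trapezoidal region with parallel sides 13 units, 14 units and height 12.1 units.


Shape: trapezoid
Parallel sides a = 13 units, b = 14 units; Height h = 12.1 units
Formula: A = (a + b) * h / 2
a + b = 13 + 14 = 27
A = 27 * 12.1 / 2
A = 326.7 / 2
A = 163.35
163.35 units^2


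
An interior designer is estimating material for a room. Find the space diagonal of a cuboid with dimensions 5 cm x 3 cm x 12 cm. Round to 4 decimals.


Shape: rectangular box (space diagonal)
l = 5 cm, w = 3 cm, h = 12 cm
Visualize: the diagonal of the base, then a right triangle with that diagonal and the height.
Formula: d = sqrt(l^2 + w^2 + h^2)
l^2 + w^2 + h^2 = 25 + 9 + 144 = 178
d = sqrt(178)
d = 13.3417
13.3417 cm


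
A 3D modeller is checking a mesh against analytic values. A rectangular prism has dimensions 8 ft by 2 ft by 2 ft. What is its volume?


Shape: rectangular prism
l = 8 ft, w = 2 ft, h = 2 ft
Formula: V = l * w * h
V = 8 * 2 * 2
V = 16 * 2
V = 32
32 ft^3


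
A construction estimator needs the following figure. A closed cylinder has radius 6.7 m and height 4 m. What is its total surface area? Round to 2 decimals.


Shape: closed cylinder
Radius r = 6.7 m, Height h = 4 m
Formula: SA = 2*pi*r^2 + 2*pi*r*h = 2*pi*r*(r + h)
r + h = 10.7
2 * r * (r + h) = 2 * 6.7 * 10.7 = 143.38
SA = 143.38 * pi
SA = 450.44
450.44 m^2


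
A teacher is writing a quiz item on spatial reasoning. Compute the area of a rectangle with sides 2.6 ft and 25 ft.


Shape: rectangle
Length l = 2.6 ft, Width w = 25 ft
Formula: A = l * w
A = 2.6 * 25
A = 65
65 ft^2


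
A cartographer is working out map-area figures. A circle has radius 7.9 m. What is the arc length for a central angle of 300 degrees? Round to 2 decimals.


Shape: circular arc
Radius r = 7.9 m, Angle = 300 degrees
Formula: L = (angle/360) * 2 * pi * r
2 * pi * r = 15.8 * pi
L = (300/360) * 15.8 * pi
L = 13.166667 * pi
L = 41.36
41.36 m


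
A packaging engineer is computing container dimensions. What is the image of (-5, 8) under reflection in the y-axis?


Transformation: reflection
Original point: (-5, 8)
Rule for reflection over the y-axis: (x, y) -> (-x, y)
Apply: (-5, 8) -> (5, 8)
(5, 8)


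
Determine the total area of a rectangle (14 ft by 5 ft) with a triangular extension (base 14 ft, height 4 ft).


Composite shape: rectangle + triangle
Rectangle area = 14 * 5 = 70
Triangle area = 0.5 * 14 * 4 = 28
Total = 70 + 28
Total = 98
98 ft^2


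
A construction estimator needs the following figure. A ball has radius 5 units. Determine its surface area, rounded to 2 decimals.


Shape: sphere
Radius r = 5 units
Formula: SA = 4 * pi * r^2
r^2 = 25
SA = 4 * pi * 25
SA = 100 * pi
SA = 314.16
314.16 units^2


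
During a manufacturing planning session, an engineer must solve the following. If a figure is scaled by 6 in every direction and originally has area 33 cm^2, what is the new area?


Linear scale factor k = 6
Original area = 33 cm^2
Rule: under a linear scaling by k, areas scale by k^2.
k^2 = 6^2 = 36
New area = 33 * 36
New area = 1188
1188 cm^2


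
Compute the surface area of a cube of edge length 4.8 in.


Shape: cube
Side s = 4.8 in
A cube has 6 square faces.
Formula: SA = 6 * s^2
s^2 = 23.04
SA = 6 * 23.04
SA = 138.24
138.24 in^2


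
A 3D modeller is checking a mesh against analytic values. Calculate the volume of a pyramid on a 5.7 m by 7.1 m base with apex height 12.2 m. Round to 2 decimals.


Shape: rectangular pyramid
Base: 5.7 m x 7.1 m, Height h = 12.2 m
Formula: V = (1/3) * base_area * h
base_area = 5.7 * 7.1 = 40.47
base_area * h = 40.47 * 12.2 = 493.734
V = 493.734 / 3
V = 164.58
164.58 m^3


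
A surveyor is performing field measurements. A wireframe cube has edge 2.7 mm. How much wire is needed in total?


Shape: cube
Side s = 2.7 mm
A cube has 12 edges, all equal.
Formula: total edge length = 12 * s
Total = 12 * 2.7
Total = 32.4
32.4 mm


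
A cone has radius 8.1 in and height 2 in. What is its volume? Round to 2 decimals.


Shape: cone
Radius r = 8.1 in, Height h = 2 in
Formula: V = (1/3) * pi * r^2 * h
r^2 = 65.61
pi * r^2 * h = pi * 65.61 * 2 = 131.22 * pi
V = 131.22 * pi / 3
V = 137.41
137.41 in^3


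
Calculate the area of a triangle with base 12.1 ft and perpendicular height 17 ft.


Shape: triangle
Base b = 12.1 ft, Height h = 17 ft
Formula: A = (1/2) * b * h
A = 0.5 * 12.1 * 17
A = 0.5 * 205.7
A = 102.85
102.85 ft^2


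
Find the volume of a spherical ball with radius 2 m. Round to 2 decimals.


Shape: sphere
Radius r = 2 m
Formula: V = (4/3) * pi * r^3
r^3 = 8
(4/3) * 8 = 10.666667
V = 10.666667 * pi
V = 33.51
33.51 m^3


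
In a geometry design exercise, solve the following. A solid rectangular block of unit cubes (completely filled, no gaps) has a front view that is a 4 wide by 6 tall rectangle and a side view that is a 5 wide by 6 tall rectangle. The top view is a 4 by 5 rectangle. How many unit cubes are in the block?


Orthographic views of a solid rectangular block:
Front view 4 x 6 -> length = 4, height = 6
Side view 5 x 6 -> width = 5, height = 6 (consistent)
Top view 4 x 5 -> confirms length = 4, width = 5
The block is 4 x 5 x 6.
Total unit cubes = 4 * 5 * 6 = 120
120 unit cubes


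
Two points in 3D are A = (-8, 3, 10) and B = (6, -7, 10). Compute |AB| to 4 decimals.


3D distance between two points
P1 = (-8, 3, 10), P2 = (6, -7, 10)
Formula: d = sqrt((x2-x1)^2 + (y2-y1)^2 + (z2-z1)^2)
dx = 6 - -8 = 14
dy = -7 - 3 = -10
dz = 10 - 10 = 0
dx^2 + dy^2 + dz^2 = 196 + 100 + 0 = 296
d = sqrt(296)
d = 17.2047
17.2047 units


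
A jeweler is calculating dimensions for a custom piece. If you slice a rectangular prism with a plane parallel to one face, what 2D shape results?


Solid: rectangular prism
Cutting plane: parallel to one face
Visualize the intersection of the plane with the solid's surface.
The boundary of the cut region is a rectangle.
rectangle


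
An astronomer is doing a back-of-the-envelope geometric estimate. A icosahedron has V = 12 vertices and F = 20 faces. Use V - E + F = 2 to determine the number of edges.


Polyhedron: icosahedron
Euler's formula for convex polyhedra: V - E + F = 2
Given: V = 12 vertices and F = 20 faces
Solve for E:
E = V + F - 2 = 12 + 20 - 2 = 30
30 edges


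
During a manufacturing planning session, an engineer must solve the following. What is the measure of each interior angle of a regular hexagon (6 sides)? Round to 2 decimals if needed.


Shape: regular hexagon (6 sides)
Formula: interior angle = (n - 2) * 180 / n
(n - 2) = 4
(n - 2) * 180 = 720
angle = 720 / 6
angle = 120
120 degrees


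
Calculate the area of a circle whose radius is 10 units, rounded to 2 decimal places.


Shape: circle
Radius r = 10 units
Formula: A = pi * r^2
r^2 = 10^2 = 100
A = pi * 100
A = 314.16
314.16 units^2


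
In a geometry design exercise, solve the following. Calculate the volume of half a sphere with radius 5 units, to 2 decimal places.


Shape: hemisphere (half of a sphere)
Radius r = 5 units
Formula: V = (1/2) * (4/3) * pi * r^3 = (2/3) * pi * r^3
r^3 = 125
(2/3) * 125 = 83.333333
V = 83.333333 * pi
V = 261.8
261.8 units^3


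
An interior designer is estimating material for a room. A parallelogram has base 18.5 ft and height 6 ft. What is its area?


Shape: parallelogram
Base b = 18.5 ft, Height h = 6 ft
Formula: A = b * h
A = 18.5 * 6
A = 111
111 ft^2


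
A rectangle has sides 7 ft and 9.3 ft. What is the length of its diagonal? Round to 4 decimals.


Shape: rectangle (diagonal via Pythagoras)
Sides: 7 ft and 9.3 ft
Formula: d = sqrt(l^2 + w^2)
l^2 = 49, w^2 = 86.49
l^2 + w^2 = 135.49
d = sqrt(135.49)
d = 11.64
11.64 ft


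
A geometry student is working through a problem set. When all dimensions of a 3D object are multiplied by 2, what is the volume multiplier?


Linear scale factor k = 2
Rule: under a linear scaling by k, volumes scale by k^3.
k^3 = 2 * 2 * 2
k^3 = 4 * 2
k^3 = 8
Volume scales by a factor of 8.
8 (dimensionless)


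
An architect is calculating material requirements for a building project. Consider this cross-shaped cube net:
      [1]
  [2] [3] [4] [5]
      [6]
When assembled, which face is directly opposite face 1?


Net: cross layout. Take square 3 as the base (bottom).
Fold the four squares in the horizontal row up around 3: 2 -> left, 4 -> right, 5 wraps to the top.
Fold 1 and 6 up from 3: 1 -> back, 6 -> front.
Opposite pairs are therefore: (1, 6), (2, 4), (3, 5).
Face 1 is opposite face 6.
face 6


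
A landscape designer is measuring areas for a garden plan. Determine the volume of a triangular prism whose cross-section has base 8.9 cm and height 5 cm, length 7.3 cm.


Shape: triangular prism
Triangle base = 8.9 cm, triangle height = 5 cm, prism length L = 7.3 cm
Formula: V = (1/2 * b * h_tri) * L
Cross-section area = 0.5 * 8.9 * 5 = 22.25
V = 22.25 * 7.3
V = 162.425
162.425 cm^3


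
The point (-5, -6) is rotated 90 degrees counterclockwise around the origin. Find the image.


Transformation: rotation about the origin
Original point: (-5, -6)
Rule for 90 deg counterclockwise: (x, y) -> (-y, x)
Apply: (-5, -6) -> (6, -5)
(6, -5)


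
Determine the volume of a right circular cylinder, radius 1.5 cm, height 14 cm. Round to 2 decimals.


Shape: cylinder
Radius r = 1.5 cm, Height h = 14 cm
Formula: V = pi * r^2 * h
r^2 = 2.25
V = pi * 2.25 * 14
V = 31.5 * pi
V = 98.96
98.96 cm^3


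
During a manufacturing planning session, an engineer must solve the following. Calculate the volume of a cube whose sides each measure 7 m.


Shape: cube
Side s = 7 m
Formula: V = s^3
V = 7 * 7 * 7
V = 49 * 7
V = 343
343 m^3


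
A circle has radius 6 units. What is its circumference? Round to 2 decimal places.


Shape: circle
Radius r = 6 units
Formula: C = 2 * pi * r
C = 2 * pi * 6
C = 12 * pi
C = 37.7
37.7 units


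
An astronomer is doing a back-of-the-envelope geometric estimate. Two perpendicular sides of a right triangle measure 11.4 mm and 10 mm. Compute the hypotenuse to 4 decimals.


Shape: right triangle
Legs a = 11.4 mm, b = 10 mm
Formula: c = sqrt(a^2 + b^2)
a^2 = 129.96, b^2 = 100
a^2 + b^2 = 229.96
c = sqrt(229.96)
c = 15.1644
15.1644 mm


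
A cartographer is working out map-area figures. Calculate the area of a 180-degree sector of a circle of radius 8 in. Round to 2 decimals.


Shape: circular sector
Radius r = 8 in, Angle = 180 degrees
Formula: A = (angle/360) * pi * r^2
r^2 = 64
Fraction of circle = 180/360
A = (180/360) * pi * 64
A = 32 * pi
A = 100.53
100.53 in^2


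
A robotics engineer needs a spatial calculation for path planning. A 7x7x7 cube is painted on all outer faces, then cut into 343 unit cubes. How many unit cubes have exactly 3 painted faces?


Large cube: 7 x 7 x 7, cut into unit cubes.
Cubes with 3 painted faces are at the corners. A cube always has 8 corners.
Count = 8
8 unit cubes


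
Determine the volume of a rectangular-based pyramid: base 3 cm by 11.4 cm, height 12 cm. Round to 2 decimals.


Shape: rectangular pyramid
Base: 3 cm x 11.4 cm, Height h = 12 cm
Formula: V = (1/3) * base_area * h
base_area = 3 * 11.4 = 34.2
base_area * h = 34.2 * 12 = 410.4
V = 410.4 / 3
V = 136.8
136.8 cm^3


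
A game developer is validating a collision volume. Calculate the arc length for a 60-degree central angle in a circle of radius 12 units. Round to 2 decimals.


Shape: circular arc
Radius r = 12 units, Angle = 60 degrees
Formula: L = (angle/360) * 2 * pi * r
2 * pi * r = 24 * pi
L = (60/360) * 24 * pi
L = 4 * pi
L = 12.57
12.57 units


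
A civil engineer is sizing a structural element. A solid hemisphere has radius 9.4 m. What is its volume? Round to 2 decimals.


Shape: hemisphere (half of a sphere)
Radius r = 9.4 m
Formula: V = (1/2) * (4/3) * pi * r^3 = (2/3) * pi * r^3
r^3 = 830.584
(2/3) * 830.584 = 553.722667
V = 553.722667 * pi
V = 1739.57
1739.57 m^3


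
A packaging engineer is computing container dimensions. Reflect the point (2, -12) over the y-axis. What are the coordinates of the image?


Transformation: reflection
Original point: (2, -12)
Rule for reflection over the y-axis: (x, y) -> (-x, y)
Apply: (2, -12) -> (-2, -12)
(-2, -12)


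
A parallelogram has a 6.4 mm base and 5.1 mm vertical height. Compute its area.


Shape: parallelogram
Base b = 6.4 mm, Height h = 5.1 mm
Formula: A = b * h
A = 6.4 * 5.1
A = 32.64
32.64 mm^2


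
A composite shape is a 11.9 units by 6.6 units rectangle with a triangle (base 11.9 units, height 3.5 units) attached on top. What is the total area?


Composite shape: rectangle + triangle
Rectangle area = 11.9 * 6.6 = 78.54
Triangle area = 0.5 * 11.9 * 3.5 = 20.825
Total = 78.54 + 20.825
Total = 99.365
99.365 units^2


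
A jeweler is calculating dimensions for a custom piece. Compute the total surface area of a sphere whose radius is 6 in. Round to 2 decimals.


Shape: sphere
Radius r = 6 in
Formula: SA = 4 * pi * r^2
r^2 = 36
SA = 4 * pi * 36
SA = 144 * pi
SA = 452.39
452.39 in^2


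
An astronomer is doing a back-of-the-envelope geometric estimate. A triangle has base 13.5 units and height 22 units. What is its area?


Shape: triangle
Base b = 13.5 units, Height h = 22 units
Formula: A = (1/2) * b * h
A = 0.5 * 13.5 * 22
A = 0.5 * 297
A = 148.5
148.5 units^2


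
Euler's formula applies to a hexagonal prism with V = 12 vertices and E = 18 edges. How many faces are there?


Polyhedron: hexagonal prism
Euler's formula for convex polyhedra: V - E + F = 2
Given: V = 12 vertices and E = 18 edges
Solve for F:
F = 2 + E - V = 2 + 18 - 12 = 8
8 faces


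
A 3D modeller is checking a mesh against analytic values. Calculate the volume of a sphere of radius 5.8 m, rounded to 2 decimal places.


Shape: sphere
Radius r = 5.8 m
Formula: V = (4/3) * pi * r^3
r^3 = 195.112
(4/3) * 195.112 = 260.149333
V = 260.149333 * pi
V = 817.28
817.28 m^3


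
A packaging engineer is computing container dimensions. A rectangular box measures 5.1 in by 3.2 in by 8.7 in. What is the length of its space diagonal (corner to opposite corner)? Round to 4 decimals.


Shape: rectangular box (space diagonal)
l = 5.1 in, w = 3.2 in, h = 8.7 in
Visualize: the diagonal of the base, then a right triangle with that diagonal and the height.
Formula: d = sqrt(l^2 + w^2 + h^2)
l^2 + w^2 + h^2 = 26.01 + 10.24 + 75.69 = 111.94
d = sqrt(111.94)
d = 10.5802
10.5802 in


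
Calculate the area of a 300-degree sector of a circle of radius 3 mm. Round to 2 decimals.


Shape: circular sector
Radius r = 3 mm, Angle = 300 degrees
Formula: A = (angle/360) * pi * r^2
r^2 = 9
Fraction of circle = 300/360
A = (300/360) * pi * 9
A = 7.5 * pi
A = 23.56
23.56 mm^2


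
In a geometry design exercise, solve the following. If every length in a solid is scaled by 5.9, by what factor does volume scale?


Linear scale factor k = 5.9
Rule: under a linear scaling by k, volumes scale by k^3.
k^3 = 5.9 * 5.9 * 5.9
k^3 = 34.81 * 5.9
k^3 = 205.379
Volume scales by a factor of 205.379.
205.379 (dimensionless)


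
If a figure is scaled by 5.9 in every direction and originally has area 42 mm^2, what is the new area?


Linear scale factor k = 5.9
Original area = 42 mm^2
Rule: under a linear scaling by k, areas scale by k^2.
k^2 = 5.9^2 = 34.81
New area = 42 * 34.81
New area = 1462.02
1462.02 mm^2


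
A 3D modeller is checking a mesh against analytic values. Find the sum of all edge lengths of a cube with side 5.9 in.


Shape: cube
Side s = 5.9 in
A cube has 12 edges, all equal.
Formula: total edge length = 12 * s
Total = 12 * 5.9
Total = 70.8
70.8 in


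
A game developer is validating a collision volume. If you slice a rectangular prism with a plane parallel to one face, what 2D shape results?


Solid: rectangular prism
Cutting plane: parallel to one face
Visualize the intersection of the plane with the solid's surface.
The boundary of the cut region is a rectangle.
rectangle


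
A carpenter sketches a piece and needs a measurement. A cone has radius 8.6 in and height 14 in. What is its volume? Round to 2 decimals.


Shape: cone
Radius r = 8.6 in, Height h = 14 in
Formula: V = (1/3) * pi * r^2 * h
r^2 = 73.96
pi * r^2 * h = pi * 73.96 * 14 = 1035.44 * pi
V = 1035.44 * pi / 3
V = 1084.31
1084.31 in^3


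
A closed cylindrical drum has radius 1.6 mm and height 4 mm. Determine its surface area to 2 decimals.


Shape: closed cylinder
Radius r = 1.6 mm, Height h = 4 mm
Formula: SA = 2*pi*r^2 + 2*pi*r*h = 2*pi*r*(r + h)
r + h = 5.6
2 * r * (r + h) = 2 * 1.6 * 5.6 = 17.92
SA = 17.92 * pi
SA = 56.3
56.3 mm^2


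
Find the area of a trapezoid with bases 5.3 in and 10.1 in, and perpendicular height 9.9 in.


Shape: trapezoid
Parallel sides a = 5.3 in, b = 10.1 in; Height h = 9.9 in
Formula: A = (a + b) * h / 2
a + b = 5.3 + 10.1 = 15.4
A = 15.4 * 9.9 / 2
A = 152.46 / 2
A = 76.23
76.23 in^2


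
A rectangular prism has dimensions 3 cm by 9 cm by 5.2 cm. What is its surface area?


Shape: rectangular prism
l = 3 cm, w = 9 cm, h = 5.2 cm
Formula: SA = 2(lw + lh + wh)
lw = 27, lh = 15.6, wh = 46.8
lw + lh + wh = 89.4
SA = 2 * 89.4
SA = 178.8
178.8 cm^2


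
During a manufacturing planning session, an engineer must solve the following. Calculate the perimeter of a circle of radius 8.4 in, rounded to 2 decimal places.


Shape: circle
Radius r = 8.4 in
Formula: C = 2 * pi * r
C = 2 * pi * 8.4
C = 16.8 * pi
C = 52.78
52.78 in


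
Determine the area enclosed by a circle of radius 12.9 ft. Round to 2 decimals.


Shape: circle
Radius r = 12.9 ft
Formula: A = pi * r^2
r^2 = 12.9^2 = 166.41
A = pi * 166.41
A = 522.79
522.79 ft^2


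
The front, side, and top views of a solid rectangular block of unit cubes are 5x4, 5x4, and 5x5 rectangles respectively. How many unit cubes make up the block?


Orthographic views of a solid rectangular block:
Front view 5 x 4 -> length = 5, height = 4
Side view 5 x 4 -> width = 5, height = 4 (consistent)
Top view 5 x 5 -> confirms length = 5, width = 5
The block is 5 x 5 x 4.
Total unit cubes = 5 * 5 * 4 = 100
100 unit cubes


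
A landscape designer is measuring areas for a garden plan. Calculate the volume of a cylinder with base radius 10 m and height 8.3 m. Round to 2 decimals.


Shape: cylinder
Radius r = 10 m, Height h = 8.3 m
Formula: V = pi * r^2 * h
r^2 = 100
V = pi * 100 * 8.3
V = 830 * pi
V = 2607.52
2607.52 m^3


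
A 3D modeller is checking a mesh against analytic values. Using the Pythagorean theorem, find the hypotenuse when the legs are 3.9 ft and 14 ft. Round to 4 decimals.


Shape: right triangle
Legs a = 3.9 ft, b = 14 ft
Formula: c = sqrt(a^2 + b^2)
a^2 = 15.21, b^2 = 196
a^2 + b^2 = 211.21
c = sqrt(211.21)
c = 14.5331
14.5331 ft


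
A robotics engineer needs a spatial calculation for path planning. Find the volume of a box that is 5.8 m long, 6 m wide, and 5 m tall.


Shape: rectangular prism
l = 5.8 m, w = 6 m, h = 5 m
Formula: V = l * w * h
V = 5.8 * 6 * 5
V = 34.8 * 5
V = 174
174 m^3


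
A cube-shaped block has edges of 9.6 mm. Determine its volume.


Shape: cube
Side s = 9.6 mm
Formula: V = s^3
V = 9.6 * 9.6 * 9.6
V = 92.16 * 9.6
V = 884.736
884.736 mm^3


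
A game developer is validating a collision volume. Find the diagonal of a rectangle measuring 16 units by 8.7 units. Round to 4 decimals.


Shape: rectangle (diagonal via Pythagoras)
Sides: 16 units and 8.7 units
Formula: d = sqrt(l^2 + w^2)
l^2 = 256, w^2 = 75.69
l^2 + w^2 = 331.69
d = sqrt(331.69)
d = 18.2124
18.2124 units


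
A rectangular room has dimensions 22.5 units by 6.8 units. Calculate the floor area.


Shape: rectangle
Length l = 22.5 units, Width w = 6.8 units
Formula: A = l * w
A = 22.5 * 6.8
A = 153
153 units^2


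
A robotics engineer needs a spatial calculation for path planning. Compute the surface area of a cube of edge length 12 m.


Shape: cube
Side s = 12 m
A cube has 6 square faces.
Formula: SA = 6 * s^2
s^2 = 144
SA = 6 * 144
SA = 864
864 m^2


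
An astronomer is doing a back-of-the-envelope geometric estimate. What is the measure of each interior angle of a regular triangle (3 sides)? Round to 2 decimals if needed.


Shape: regular triangle (3 sides)
Formula: interior angle = (n - 2) * 180 / n
(n - 2) = 1
(n - 2) * 180 = 180
angle = 180 / 3
angle = 60
60 degrees


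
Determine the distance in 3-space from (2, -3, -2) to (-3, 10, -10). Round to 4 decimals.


3D distance between two points
P1 = (2, -3, -2), P2 = (-3, 10, -10)
Formula: d = sqrt((x2-x1)^2 + (y2-y1)^2 + (z2-z1)^2)
dx = -3 - 2 = -5
dy = 10 - -3 = 13
dz = -10 - -2 = -8
dx^2 + dy^2 + dz^2 = 25 + 169 + 64 = 258
d = sqrt(258)
d = 16.0624
16.0624 units


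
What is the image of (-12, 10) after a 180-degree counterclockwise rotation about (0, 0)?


Transformation: rotation about the origin
Original point: (-12, 10)
Rule for 180 deg: (x, y) -> (-x, -y)
Apply: (-12, 10) -> (12, -10)
(12, -10)


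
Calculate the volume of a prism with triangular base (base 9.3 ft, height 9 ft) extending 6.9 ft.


Shape: triangular prism
Triangle base = 9.3 ft, triangle height = 9 ft, prism length L = 6.9 ft
Formula: V = (1/2 * b * h_tri) * L
Cross-section area = 0.5 * 9.3 * 9 = 41.85
V = 41.85 * 6.9
V = 288.765
288.765 ft^3


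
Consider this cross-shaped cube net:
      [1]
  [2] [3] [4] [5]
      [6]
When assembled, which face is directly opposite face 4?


Net: cross layout. Take square 3 as the base (bottom).
Fold the four squares in the horizontal row up around 3: 2 -> left, 4 -> right, 5 wraps to the top.
Fold 1 and 6 up from 3: 1 -> back, 6 -> front.
Opposite pairs are therefore: (1, 6), (2, 4), (3, 5).
Face 4 is opposite face 2.
face 2


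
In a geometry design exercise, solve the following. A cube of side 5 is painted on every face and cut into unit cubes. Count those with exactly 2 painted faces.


Large cube: 5 x 5 x 5, cut into unit cubes.
n = 5, so n - 2 = 3
Cubes with 2 painted faces lie along the edges, excluding corners.
A cube has 12 edges; each contributes (n - 2) = 3 such cubes.
Count = 12 * 3 = 36
36 unit cubes


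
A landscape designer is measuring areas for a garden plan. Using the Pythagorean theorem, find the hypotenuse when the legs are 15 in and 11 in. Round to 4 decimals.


Shape: right triangle
Legs a = 15 in, b = 11 in
Formula: c = sqrt(a^2 + b^2)
a^2 = 225, b^2 = 121
a^2 + b^2 = 346
c = sqrt(346)
c = 18.6011
18.6011 in


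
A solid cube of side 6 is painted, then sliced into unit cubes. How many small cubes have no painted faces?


Large cube: 6 x 6 x 6, cut into unit cubes.
n = 6, so n - 2 = 4
Unpainted cubes form the interior (n - 2)^3 block.
(n - 2)^3 = 4^3 = 64
64 unit cubes


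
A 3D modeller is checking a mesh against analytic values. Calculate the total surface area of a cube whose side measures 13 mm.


Shape: cube
Side s = 13 mm
A cube has 6 square faces.
Formula: SA = 6 * s^2
s^2 = 169
SA = 6 * 169
SA = 1014
1014 mm^2


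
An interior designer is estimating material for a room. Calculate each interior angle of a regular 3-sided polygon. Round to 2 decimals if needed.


Shape: regular triangle (3 sides)
Formula: interior angle = (n - 2) * 180 / n
(n - 2) = 1
(n - 2) * 180 = 180
angle = 180 / 3
angle = 60
60 degrees


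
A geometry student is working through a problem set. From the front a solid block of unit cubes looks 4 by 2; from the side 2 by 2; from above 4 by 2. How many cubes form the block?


Orthographic views of a solid rectangular block:
Front view 4 x 2 -> length = 4, height = 2
Side view 2 x 2 -> width = 2, height = 2 (consistent)
Top view 4 x 2 -> confirms length = 4, width = 2
The block is 4 x 2 x 2.
Total unit cubes = 4 * 2 * 2 = 16
16 unit cubes


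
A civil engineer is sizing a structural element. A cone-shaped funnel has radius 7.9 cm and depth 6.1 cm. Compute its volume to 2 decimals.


Shape: cone
Radius r = 7.9 cm, Height h = 6.1 cm
Formula: V = (1/3) * pi * r^2 * h
r^2 = 62.41
pi * r^2 * h = pi * 62.41 * 6.1 = 380.701 * pi
V = 380.701 * pi / 3
V = 398.67
398.67 cm^3


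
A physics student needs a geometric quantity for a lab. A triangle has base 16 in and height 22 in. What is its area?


Shape: triangle
Base b = 16 in, Height h = 22 in
Formula: A = (1/2) * b * h
A = 0.5 * 16 * 22
A = 0.5 * 352
A = 176
176 in^2


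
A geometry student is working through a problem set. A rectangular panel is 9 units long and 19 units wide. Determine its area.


Shape: rectangle
Length l = 9 units, Width w = 19 units
Formula: A = l * w
A = 9 * 19
A = 171
171 units^2


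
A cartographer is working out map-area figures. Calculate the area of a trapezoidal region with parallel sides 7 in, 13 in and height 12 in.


Shape: trapezoid
Parallel sides a = 7 in, b = 13 in; Height h = 12 in
Formula: A = (a + b) * h / 2
a + b = 7 + 13 = 20
A = 20 * 12 / 2
A = 240 / 2
A = 120
120 in^2


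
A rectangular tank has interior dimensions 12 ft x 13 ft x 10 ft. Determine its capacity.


Shape: rectangular prism
l = 12 ft, w = 13 ft, h = 10 ft
Formula: V = l * w * h
V = 12 * 13 * 10
V = 156 * 10
V = 1560
1560 ft^3


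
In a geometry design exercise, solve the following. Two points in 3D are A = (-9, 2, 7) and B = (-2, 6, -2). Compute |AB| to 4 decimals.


3D distance between two points
P1 = (-9, 2, 7), P2 = (-2, 6, -2)
Formula: d = sqrt((x2-x1)^2 + (y2-y1)^2 + (z2-z1)^2)
dx = -2 - -9 = 7
dy = 6 - 2 = 4
dz = -2 - 7 = -9
dx^2 + dy^2 + dz^2 = 49 + 16 + 81 = 146
d = sqrt(146)
d = 12.083
12.083 units


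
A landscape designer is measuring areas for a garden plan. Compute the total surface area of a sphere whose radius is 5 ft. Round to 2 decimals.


Shape: sphere
Radius r = 5 ft
Formula: SA = 4 * pi * r^2
r^2 = 25
SA = 4 * pi * 25
SA = 100 * pi
SA = 314.16
314.16 ft^2


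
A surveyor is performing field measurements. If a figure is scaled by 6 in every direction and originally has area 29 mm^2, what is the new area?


Linear scale factor k = 6
Original area = 29 mm^2
Rule: under a linear scaling by k, areas scale by k^2.
k^2 = 6^2 = 36
New area = 29 * 36
New area = 1044
1044 mm^2


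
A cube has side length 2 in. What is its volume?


Shape: cube
Side s = 2 in
Formula: V = s^3
V = 2 * 2 * 2
V = 4 * 2
V = 8
8 in^3


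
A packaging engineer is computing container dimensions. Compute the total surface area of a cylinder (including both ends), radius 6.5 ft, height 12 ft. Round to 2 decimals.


Shape: closed cylinder
Radius r = 6.5 ft, Height h = 12 ft
Formula: SA = 2*pi*r^2 + 2*pi*r*h = 2*pi*r*(r + h)
r + h = 18.5
2 * r * (r + h) = 2 * 6.5 * 18.5 = 240.5
SA = 240.5 * pi
SA = 755.55
755.55 ft^2


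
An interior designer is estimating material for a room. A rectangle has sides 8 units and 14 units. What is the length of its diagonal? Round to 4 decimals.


Shape: rectangle (diagonal via Pythagoras)
Sides: 8 units and 14 units
Formula: d = sqrt(l^2 + w^2)
l^2 = 64, w^2 = 196
l^2 + w^2 = 260
d = sqrt(260)
d = 16.1245
16.1245 units


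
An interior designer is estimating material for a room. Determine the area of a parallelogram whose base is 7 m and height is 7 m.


Shape: parallelogram
Base b = 7 m, Height h = 7 m
Formula: A = b * h
A = 7 * 7
A = 49
49 m^2


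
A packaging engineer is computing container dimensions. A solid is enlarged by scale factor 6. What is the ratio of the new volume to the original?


Linear scale factor k = 6
Rule: under a linear scaling by k, volumes scale by k^3.
k^3 = 6 * 6 * 6
k^3 = 36 * 6
k^3 = 216
Volume scales by a factor of 216.
216 (dimensionless)
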